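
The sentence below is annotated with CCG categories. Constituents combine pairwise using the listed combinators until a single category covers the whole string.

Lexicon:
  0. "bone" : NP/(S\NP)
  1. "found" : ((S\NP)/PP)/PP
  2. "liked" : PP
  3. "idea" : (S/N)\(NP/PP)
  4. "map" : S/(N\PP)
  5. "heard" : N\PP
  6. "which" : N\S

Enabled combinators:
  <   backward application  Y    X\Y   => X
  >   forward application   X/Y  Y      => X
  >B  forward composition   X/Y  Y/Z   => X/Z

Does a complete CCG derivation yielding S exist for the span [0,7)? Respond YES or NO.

YES

[0,7] S   >
  [0,4] S/N   <
    [0,3] NP/PP   >B
      [0,1] "bone" : NP/(S\NP)
      [1,3] (S\NP)/PP   >
        [1,2] "found" : ((S\NP)/PP)/PP
        [2,3] "liked" : PP
    [3,4] "idea" : (S/N)\(NP/PP)
  [4,7] N   <
    [4,6] S   >
      [4,5] "map" : S/(N\PP)
      [5,6] "heard" : N\PP
    [6,7] "which" : N\S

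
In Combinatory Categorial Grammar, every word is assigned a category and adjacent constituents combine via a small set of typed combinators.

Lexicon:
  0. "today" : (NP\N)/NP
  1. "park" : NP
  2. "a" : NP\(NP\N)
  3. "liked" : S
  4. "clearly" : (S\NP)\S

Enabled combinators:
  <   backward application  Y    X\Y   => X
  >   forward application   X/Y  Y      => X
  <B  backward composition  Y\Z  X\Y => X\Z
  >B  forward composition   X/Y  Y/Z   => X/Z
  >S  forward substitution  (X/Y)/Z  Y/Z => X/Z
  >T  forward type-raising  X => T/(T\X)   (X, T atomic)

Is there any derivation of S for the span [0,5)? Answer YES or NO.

YES

[0,5] S   <
  [0,3] NP   <
    [0,2] NP\N   >
      [0,1] "today" : (NP\N)/NP
      [1,2] "park" : NP
    [2,3] "a" : NP\(NP\N)
  [3,5] S\NP   <
    [3,4] "liked" : S
    [4,5] "clearly" : (S\NP)\S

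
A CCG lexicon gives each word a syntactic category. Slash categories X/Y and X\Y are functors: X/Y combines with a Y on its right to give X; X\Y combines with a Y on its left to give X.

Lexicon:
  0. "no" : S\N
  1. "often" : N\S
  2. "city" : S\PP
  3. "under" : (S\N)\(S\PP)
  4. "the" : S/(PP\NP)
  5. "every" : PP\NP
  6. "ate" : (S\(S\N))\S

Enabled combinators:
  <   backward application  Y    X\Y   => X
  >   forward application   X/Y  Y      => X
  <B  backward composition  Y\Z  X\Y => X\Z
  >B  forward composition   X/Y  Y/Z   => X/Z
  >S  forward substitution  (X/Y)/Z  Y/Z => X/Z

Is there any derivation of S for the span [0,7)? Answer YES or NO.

YES

[0,7] S   <
  [0,4] S\N   <B
    [0,2] N\N   <B
      [0,1] "no" : S\N
      [1,2] "often" : N\S
    [2,4] S\N   <
      [2,3] "city" : S\PP
      [3,4] "under" : (S\N)\(S\PP)
  [4,7] S\(S\N)   <
    [4,6] S   >
      [4,5] "the" : S/(PP\NP)
      [5,6] "every" : PP\NP
    [6,7] "ate" : (S\(S\N))\S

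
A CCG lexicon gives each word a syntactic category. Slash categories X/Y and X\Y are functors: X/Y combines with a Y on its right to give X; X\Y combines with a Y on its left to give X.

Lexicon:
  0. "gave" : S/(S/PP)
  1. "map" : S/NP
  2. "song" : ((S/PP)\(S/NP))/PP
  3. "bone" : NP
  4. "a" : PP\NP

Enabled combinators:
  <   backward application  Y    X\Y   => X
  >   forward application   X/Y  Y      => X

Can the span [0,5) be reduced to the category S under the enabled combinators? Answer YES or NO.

[0,5] S   >
  [0,1] "gave" : S/(S/PP)
  [1,5] S/PP   <
    [1,2] "map" : S/NP
    [2,5] (S/PP)\(S/NP)   >
      [2,3] "song" : ((S/PP)\(S/NP))/PP
      [3,5] PP   <
        [3,4] "bone" : NP
        [4,5] "a" : PP\NP

YES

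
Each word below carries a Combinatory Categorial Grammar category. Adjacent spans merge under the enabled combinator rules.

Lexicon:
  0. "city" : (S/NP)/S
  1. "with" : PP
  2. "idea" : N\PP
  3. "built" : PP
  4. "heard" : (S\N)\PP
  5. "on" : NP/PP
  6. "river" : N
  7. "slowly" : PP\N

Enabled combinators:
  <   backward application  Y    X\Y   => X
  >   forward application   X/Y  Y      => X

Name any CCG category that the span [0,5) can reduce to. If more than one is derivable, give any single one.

[0,8] S   >
  [0,5] S/NP   >
    [0,1] "city" : (S/NP)/S
    [1,5] S   <
      [1,3] N   <
        [1,2] "with" : PP
        [2,3] "idea" : N\PP
      [3,5] S\N   <
        [3,4] "built" : PP
        [4,5] "heard" : (S\N)\PP
  [5,8] NP   >
    [5,6] "on" : NP/PP
    [6,8] PP   <
      [6,7] "river" : N
      [7,8] "slowly" : PP\N

S/NP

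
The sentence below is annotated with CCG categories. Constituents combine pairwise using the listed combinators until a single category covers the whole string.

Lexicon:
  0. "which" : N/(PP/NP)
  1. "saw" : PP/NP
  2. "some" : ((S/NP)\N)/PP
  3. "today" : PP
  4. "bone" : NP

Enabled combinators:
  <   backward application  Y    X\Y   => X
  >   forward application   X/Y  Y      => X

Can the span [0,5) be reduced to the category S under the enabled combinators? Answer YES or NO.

YES

[0,5] S   >
  [0,4] S/NP   <
    [0,2] N   >
      [0,1] "which" : N/(PP/NP)
      [1,2] "saw" : PP/NP
    [2,4] (S/NP)\N   >
      [2,3] "some" : ((S/NP)\N)/PP
      [3,4] "today" : PP
  [4,5] "bone" : NP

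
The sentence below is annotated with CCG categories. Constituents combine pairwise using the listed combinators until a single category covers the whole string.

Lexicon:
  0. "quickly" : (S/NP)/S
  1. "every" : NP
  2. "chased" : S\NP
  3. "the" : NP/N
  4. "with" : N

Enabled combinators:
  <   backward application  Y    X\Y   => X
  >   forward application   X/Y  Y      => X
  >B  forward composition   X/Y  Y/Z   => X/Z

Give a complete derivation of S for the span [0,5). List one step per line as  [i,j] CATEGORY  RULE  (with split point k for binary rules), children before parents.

[0,5] S   >
  [0,3] S/NP   >
    [0,1] "quickly" : (S/NP)/S
    [1,3] S   <
      [1,2] "every" : NP
      [2,3] "chased" : S\NP
  [3,5] NP   >
    [3,4] "the" : NP/N
    [4,5] "with" : N

[0,1] (S/NP)/S  lex  "quickly"
[1,2] NP  lex  "every"
[2,3] S\NP  lex  "chased"
[1,3] S  <  k=2
[0,3] S/NP  >  k=1
[3,4] NP/N  lex  "the"
[4,5] N  lex  "with"
[3,5] NP  >  k=4
[0,5] S  >  k=3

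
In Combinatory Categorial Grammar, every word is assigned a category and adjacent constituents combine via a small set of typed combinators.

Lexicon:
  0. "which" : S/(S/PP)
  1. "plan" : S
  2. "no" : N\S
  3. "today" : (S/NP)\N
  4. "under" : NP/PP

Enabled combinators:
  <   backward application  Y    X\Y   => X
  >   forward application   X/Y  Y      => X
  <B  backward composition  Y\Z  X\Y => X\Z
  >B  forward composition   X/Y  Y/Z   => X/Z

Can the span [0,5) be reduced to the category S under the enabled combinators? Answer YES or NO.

[0,5] S   >
  [0,1] "which" : S/(S/PP)
  [1,5] S/PP   >B
    [1,4] S/NP   <
      [1,3] N   <
        [1,2] "plan" : S
        [2,3] "no" : N\S
      [3,4] "today" : (S/NP)\N
    [4,5] "under" : NP/PP

YES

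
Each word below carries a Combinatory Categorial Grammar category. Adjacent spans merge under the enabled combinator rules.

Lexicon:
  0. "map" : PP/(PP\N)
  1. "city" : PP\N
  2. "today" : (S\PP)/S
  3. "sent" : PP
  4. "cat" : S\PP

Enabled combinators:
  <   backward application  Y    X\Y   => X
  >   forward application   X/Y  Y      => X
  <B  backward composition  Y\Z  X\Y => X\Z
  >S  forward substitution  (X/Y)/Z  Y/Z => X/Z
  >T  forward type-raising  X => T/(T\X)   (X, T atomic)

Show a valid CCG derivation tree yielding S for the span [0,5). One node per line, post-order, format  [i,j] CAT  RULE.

[0,1] PP/(PP\N)  lex  "map"
[1,2] PP\N  lex  "city"
[0,2] PP  >  k=1
[2,3] (S\PP)/S  lex  "today"
[3,4] PP  lex  "sent"
[3,4] S/(S\PP)  >T
[4,5] S\PP  lex  "cat"
[3,5] S  >  k=4
[2,5] S\PP  >  k=3
[0,5] S  <  k=2

[0,5] S   <
  [0,2] PP   >
    [0,1] "map" : PP/(PP\N)
    [1,2] "city" : PP\N
  [2,5] S\PP   >
    [2,3] "today" : (S\PP)/S
    [3,5] S   >
      [3,4] S/(S\PP)   >T
        [3,4] "sent" : PP
      [4,5] "cat" : S\PP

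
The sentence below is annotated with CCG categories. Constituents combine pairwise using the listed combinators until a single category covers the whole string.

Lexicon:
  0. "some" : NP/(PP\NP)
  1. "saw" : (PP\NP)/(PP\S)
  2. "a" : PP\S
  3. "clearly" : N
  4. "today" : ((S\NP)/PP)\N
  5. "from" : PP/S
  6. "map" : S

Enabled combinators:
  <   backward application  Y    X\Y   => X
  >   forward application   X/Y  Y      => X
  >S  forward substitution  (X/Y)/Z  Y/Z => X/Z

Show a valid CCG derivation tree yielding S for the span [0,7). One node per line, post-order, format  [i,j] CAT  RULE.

[0,7] S   <
  [0,3] NP   >
    [0,1] "some" : NP/(PP\NP)
    [1,3] PP\NP   >
      [1,2] "saw" : (PP\NP)/(PP\S)
      [2,3] "a" : PP\S
  [3,7] S\NP   >
    [3,5] (S\NP)/PP   <
      [3,4] "clearly" : N
      [4,5] "today" : ((S\NP)/PP)\N
    [5,7] PP   >
      [5,6] "from" : PP/S
      [6,7] "map" : S

[0,1] NP/(PP\NP)  lex  "some"
[1,2] (PP\NP)/(PP\S)  lex  "saw"
[2,3] PP\S  lex  "a"
[1,3] PP\NP  >  k=2
[0,3] NP  >  k=1
[3,4] N  lex  "clearly"
[4,5] ((S\NP)/PP)\N  lex  "today"
[3,5] (S\NP)/PP  <  k=4
[5,6] PP/S  lex  "from"
[6,7] S  lex  "map"
[5,7] PP  >  k=6
[3,7] S\NP  >  k=5
[0,7] S  <  k=3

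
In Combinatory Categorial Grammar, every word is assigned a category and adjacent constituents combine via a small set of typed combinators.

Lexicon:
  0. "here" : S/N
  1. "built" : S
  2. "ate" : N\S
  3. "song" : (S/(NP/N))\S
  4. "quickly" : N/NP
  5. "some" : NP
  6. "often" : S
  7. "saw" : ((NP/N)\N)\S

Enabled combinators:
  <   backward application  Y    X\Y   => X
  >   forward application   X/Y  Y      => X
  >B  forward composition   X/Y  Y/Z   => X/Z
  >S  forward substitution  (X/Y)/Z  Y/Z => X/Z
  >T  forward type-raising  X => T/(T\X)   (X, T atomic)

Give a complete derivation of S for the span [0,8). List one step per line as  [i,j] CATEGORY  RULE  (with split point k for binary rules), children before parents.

[0,1] S/N  lex  "here"
[1,2] S  lex  "built"
[2,3] N\S  lex  "ate"
[1,3] N  <  k=2
[0,3] S  >  k=1
[3,4] (S/(NP/N))\S  lex  "song"
[0,4] S/(NP/N)  <  k=3
[4,5] N/NP  lex  "quickly"
[5,6] NP  lex  "some"
[4,6] N  >  k=5
[6,7] S  lex  "often"
[7,8] ((NP/N)\N)\S  lex  "saw"
[6,8] (NP/N)\N  <  k=7
[4,8] NP/N  <  k=6
[0,8] S  >  k=4

[0,8] S   >
  [0,4] S/(NP/N)   <
    [0,3] S   >
      [0,1] "here" : S/N
      [1,3] N   <
        [1,2] "built" : S
        [2,3] "ate" : N\S
    [3,4] "song" : (S/(NP/N))\S
  [4,8] NP/N   <
    [4,6] N   >
      [4,5] "quickly" : N/NP
      [5,6] "some" : NP
    [6,8] (NP/N)\N   <
      [6,7] "often" : S
      [7,8] "saw" : ((NP/N)\N)\S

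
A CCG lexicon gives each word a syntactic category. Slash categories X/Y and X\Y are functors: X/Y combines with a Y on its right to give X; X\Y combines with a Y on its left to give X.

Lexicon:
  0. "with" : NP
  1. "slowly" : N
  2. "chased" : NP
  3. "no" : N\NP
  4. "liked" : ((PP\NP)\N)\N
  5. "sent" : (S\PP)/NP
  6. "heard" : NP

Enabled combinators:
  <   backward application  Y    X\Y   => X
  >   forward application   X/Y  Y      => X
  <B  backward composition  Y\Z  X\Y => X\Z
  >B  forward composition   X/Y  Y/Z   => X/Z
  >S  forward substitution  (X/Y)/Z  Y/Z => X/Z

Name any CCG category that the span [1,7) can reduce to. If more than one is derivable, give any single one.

S\NP

[0,7] S   <
  [0,1] "with" : NP
  [1,7] S\NP   <B
    [1,5] PP\NP   <
      [1,2] "slowly" : N
      [2,5] (PP\NP)\N   <
        [2,4] N   <
          [2,3] "chased" : NP
          [3,4] "no" : N\NP
        [4,5] "liked" : ((PP\NP)\N)\N
    [5,7] S\PP   >
      [5,6] "sent" : (S\PP)/NP
      [6,7] "heard" : NP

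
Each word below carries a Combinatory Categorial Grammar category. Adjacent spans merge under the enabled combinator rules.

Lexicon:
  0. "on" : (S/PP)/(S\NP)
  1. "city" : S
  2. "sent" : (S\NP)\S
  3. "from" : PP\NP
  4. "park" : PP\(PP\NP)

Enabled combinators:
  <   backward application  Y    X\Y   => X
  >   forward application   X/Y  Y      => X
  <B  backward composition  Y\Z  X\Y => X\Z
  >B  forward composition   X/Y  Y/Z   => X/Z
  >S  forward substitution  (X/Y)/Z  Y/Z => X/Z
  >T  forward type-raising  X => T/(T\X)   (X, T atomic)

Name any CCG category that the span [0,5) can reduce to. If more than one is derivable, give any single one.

[0,5] S   >
  [0,3] S/PP   >
    [0,1] "on" : (S/PP)/(S\NP)
    [1,3] S\NP   <
      [1,2] "city" : S
      [2,3] "sent" : (S\NP)\S
  [3,5] PP   <
    [3,4] "from" : PP\NP
    [4,5] "park" : PP\(PP\NP)

S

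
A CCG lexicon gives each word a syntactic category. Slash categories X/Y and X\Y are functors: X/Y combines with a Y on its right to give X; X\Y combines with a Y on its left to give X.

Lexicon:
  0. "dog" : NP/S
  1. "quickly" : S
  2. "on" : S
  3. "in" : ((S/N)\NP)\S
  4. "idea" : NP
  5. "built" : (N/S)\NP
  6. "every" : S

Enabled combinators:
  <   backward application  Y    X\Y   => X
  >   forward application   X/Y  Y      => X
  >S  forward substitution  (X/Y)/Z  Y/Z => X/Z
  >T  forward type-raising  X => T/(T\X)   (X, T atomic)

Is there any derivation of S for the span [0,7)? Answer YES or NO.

[0,7] S   >
  [0,4] S/N   <
    [0,2] NP   >
      [0,1] "dog" : NP/S
      [1,2] "quickly" : S
    [2,4] (S/N)\NP   <
      [2,3] "on" : S
      [3,4] "in" : ((S/N)\NP)\S
  [4,7] N   >
    [4,6] N/S   <
      [4,5] "idea" : NP
      [5,6] "built" : (N/S)\NP
    [6,7] "every" : S

YES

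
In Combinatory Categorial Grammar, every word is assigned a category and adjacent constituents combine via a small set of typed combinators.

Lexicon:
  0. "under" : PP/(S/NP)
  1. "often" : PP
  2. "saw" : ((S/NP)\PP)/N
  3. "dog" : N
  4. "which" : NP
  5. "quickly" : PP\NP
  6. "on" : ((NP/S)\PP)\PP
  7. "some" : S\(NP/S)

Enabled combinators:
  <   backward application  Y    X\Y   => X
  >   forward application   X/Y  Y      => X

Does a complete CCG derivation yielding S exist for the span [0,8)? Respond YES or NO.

[0,8] S   <
  [0,7] NP/S   <
    [0,4] PP   >
      [0,1] "under" : PP/(S/NP)
      [1,4] S/NP   <
        [1,2] "often" : PP
        [2,4] (S/NP)\PP   >
          [2,3] "saw" : ((S/NP)\PP)/N
          [3,4] "dog" : N
    [4,7] (NP/S)\PP   <
      [4,6] PP   <
        [4,5] "which" : NP
        [5,6] "quickly" : PP\NP
      [6,7] "on" : ((NP/S)\PP)\PP
  [7,8] "some" : S\(NP/S)

YES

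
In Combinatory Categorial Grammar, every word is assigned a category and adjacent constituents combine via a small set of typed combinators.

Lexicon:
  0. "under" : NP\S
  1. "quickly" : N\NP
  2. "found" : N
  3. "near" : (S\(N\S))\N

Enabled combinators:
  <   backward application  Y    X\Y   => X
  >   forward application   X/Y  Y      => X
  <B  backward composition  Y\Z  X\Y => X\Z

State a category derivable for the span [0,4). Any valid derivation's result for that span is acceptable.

S

[0,4] S   <
  [0,2] N\S   <B
    [0,1] "under" : NP\S
    [1,2] "quickly" : N\NP
  [2,4] S\(N\S)   <
    [2,3] "found" : N
    [3,4] "near" : (S\(N\S))\N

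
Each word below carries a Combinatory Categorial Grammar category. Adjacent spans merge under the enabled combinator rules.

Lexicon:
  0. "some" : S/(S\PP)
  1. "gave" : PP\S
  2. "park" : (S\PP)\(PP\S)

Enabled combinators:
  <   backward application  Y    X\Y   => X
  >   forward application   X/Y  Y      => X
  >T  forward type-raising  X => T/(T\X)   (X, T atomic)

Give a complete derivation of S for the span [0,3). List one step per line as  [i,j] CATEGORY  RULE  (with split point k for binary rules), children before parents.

[0,3] S   >
  [0,1] "some" : S/(S\PP)
  [1,3] S\PP   <
    [1,2] "gave" : PP\S
    [2,3] "park" : (S\PP)\(PP\S)

[0,1] S/(S\PP)  lex  "some"
[1,2] PP\S  lex  "gave"
[2,3] (S\PP)\(PP\S)  lex  "park"
[1,3] S\PP  <  k=2
[0,3] S  >  k=1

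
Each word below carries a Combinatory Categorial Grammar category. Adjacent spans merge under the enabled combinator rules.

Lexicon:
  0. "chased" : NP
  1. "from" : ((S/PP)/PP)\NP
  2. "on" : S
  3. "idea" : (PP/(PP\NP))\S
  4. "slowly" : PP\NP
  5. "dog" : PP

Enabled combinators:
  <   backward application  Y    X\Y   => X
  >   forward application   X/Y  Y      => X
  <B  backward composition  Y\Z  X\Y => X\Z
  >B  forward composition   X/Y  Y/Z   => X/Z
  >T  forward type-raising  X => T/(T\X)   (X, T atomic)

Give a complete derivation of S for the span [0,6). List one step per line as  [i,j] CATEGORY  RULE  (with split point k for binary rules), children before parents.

[0,6] S   >
  [0,5] S/PP   >
    [0,2] (S/PP)/PP   <
      [0,1] "chased" : NP
      [1,2] "from" : ((S/PP)/PP)\NP
    [2,5] PP   >
      [2,4] PP/(PP\NP)   <
        [2,3] "on" : S
        [3,4] "idea" : (PP/(PP\NP))\S
      [4,5] "slowly" : PP\NP
  [5,6] "dog" : PP

[0,1] NP  lex  "chased"
[1,2] ((S/PP)/PP)\NP  lex  "from"
[0,2] (S/PP)/PP  <  k=1
[2,3] S  lex  "on"
[3,4] (PP/(PP\NP))\S  lex  "idea"
[2,4] PP/(PP\NP)  <  k=3
[4,5] PP\NP  lex  "slowly"
[2,5] PP  >  k=4
[0,5] S/PP  >  k=2
[5,6] PP  lex  "dog"
[0,6] S  >  k=5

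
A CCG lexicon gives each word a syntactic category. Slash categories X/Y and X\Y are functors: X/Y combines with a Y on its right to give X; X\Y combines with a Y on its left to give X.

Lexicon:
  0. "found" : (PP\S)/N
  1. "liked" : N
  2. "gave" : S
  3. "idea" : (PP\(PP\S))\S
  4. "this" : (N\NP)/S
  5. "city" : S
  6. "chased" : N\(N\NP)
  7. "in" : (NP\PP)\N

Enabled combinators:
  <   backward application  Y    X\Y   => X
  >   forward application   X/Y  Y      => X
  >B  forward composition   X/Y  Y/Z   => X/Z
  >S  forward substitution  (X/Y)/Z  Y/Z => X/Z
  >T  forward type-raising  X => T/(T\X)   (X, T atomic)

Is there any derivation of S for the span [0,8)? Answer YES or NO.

(PP\S)/N N S (PP\(PP\S))\S (N\NP)/S S N\(N\NP) (NP\PP)\N
CKY chart[0,8] = {N/(N\NP), NP, NP/(NP\NP), PP/(PP\NP), S/(S\NP)}; S ∉ chart

NO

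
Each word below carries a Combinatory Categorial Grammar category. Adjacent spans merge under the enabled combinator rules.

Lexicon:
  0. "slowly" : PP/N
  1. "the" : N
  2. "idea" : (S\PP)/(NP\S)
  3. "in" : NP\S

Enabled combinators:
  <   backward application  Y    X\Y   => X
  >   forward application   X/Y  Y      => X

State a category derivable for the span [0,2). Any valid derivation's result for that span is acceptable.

PP

[0,4] S   <
  [0,2] PP   >
    [0,1] "slowly" : PP/N
    [1,2] "the" : N
  [2,4] S\PP   >
    [2,3] "idea" : (S\PP)/(NP\S)
    [3,4] "in" : NP\S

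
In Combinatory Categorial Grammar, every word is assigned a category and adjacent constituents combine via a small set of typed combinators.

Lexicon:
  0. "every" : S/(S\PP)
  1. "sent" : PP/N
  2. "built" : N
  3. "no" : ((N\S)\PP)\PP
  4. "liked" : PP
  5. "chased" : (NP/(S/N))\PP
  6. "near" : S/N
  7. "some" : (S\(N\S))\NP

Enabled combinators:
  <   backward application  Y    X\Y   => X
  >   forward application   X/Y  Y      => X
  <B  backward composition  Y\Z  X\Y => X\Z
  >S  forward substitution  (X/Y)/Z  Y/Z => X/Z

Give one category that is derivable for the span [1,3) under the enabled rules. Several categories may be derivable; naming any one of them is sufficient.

PP

[0,8] S   >
  [0,1] "every" : S/(S\PP)
  [1,8] S\PP   <B
    [1,4] (N\S)\PP   <
      [1,3] PP   >
        [1,2] "sent" : PP/N
        [2,3] "built" : N
      [3,4] "no" : ((N\S)\PP)\PP
    [4,8] S\(N\S)   <
      [4,7] NP   >
        [4,6] NP/(S/N)   <
          [4,5] "liked" : PP
          [5,6] "chased" : (NP/(S/N))\PP
        [6,7] "near" : S/N
      [7,8] "some" : (S\(N\S))\NP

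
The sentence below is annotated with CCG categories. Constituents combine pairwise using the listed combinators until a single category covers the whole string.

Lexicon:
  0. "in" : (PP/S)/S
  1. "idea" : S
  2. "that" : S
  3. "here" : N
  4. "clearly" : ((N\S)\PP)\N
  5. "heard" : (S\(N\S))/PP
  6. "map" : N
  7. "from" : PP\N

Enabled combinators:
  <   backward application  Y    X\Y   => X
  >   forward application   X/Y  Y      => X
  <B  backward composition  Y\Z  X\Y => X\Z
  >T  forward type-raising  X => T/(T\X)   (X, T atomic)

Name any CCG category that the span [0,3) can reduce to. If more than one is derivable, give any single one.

PP

[0,8] S   <
  [0,5] N\S   <
    [0,3] PP   >
      [0,2] PP/S   >
        [0,1] "in" : (PP/S)/S
        [1,2] "idea" : S
      [2,3] "that" : S
    [3,5] (N\S)\PP   <
      [3,4] "here" : N
      [4,5] "clearly" : ((N\S)\PP)\N
  [5,8] S\(N\S)   >
    [5,6] "heard" : (S\(N\S))/PP
    [6,8] PP   <
      [6,7] "map" : N
      [7,8] "from" : PP\N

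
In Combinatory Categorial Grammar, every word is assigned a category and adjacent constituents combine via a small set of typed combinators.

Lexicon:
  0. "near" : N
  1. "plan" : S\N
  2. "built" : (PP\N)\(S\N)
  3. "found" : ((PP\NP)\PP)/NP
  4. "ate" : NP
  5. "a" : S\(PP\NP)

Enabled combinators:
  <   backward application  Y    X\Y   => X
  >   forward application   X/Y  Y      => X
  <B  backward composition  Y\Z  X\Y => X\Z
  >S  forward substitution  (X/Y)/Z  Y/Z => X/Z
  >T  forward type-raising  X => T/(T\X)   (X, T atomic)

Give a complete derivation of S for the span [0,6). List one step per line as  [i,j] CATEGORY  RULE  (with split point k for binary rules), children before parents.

[0,6] S   <
  [0,3] PP   <
    [0,1] "near" : N
    [1,3] PP\N   <
      [1,2] "plan" : S\N
      [2,3] "built" : (PP\N)\(S\N)
  [3,6] S\PP   <B
    [3,5] (PP\NP)\PP   >
      [3,4] "found" : ((PP\NP)\PP)/NP
      [4,5] "ate" : NP
    [5,6] "a" : S\(PP\NP)

[0,1] N  lex  "near"
[1,2] S\N  lex  "plan"
[2,3] (PP\N)\(S\N)  lex  "built"
[1,3] PP\N  <  k=2
[0,3] PP  <  k=1
[3,4] ((PP\NP)\PP)/NP  lex  "found"
[4,5] NP  lex  "ate"
[3,5] (PP\NP)\PP  >  k=4
[5,6] S\(PP\NP)  lex  "a"
[3,6] S\PP  <B  k=5
[0,6] S  <  k=3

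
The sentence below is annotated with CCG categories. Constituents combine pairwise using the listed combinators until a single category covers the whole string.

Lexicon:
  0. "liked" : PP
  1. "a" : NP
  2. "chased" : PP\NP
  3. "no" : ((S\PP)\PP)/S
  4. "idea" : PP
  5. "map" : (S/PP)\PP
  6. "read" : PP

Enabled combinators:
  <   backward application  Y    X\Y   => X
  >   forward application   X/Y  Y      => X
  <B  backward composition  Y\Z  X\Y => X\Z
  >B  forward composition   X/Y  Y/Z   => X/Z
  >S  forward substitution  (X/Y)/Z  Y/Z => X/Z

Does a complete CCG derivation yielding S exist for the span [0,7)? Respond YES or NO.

[0,7] S   <
  [0,1] "liked" : PP
  [1,7] S\PP   <
    [1,3] PP   <
      [1,2] "a" : NP
      [2,3] "chased" : PP\NP
    [3,7] (S\PP)\PP   >
      [3,4] "no" : ((S\PP)\PP)/S
      [4,7] S   >
        [4,6] S/PP   <
          [4,5] "idea" : PP
          [5,6] "map" : (S/PP)\PP
        [6,7] "read" : PP

YES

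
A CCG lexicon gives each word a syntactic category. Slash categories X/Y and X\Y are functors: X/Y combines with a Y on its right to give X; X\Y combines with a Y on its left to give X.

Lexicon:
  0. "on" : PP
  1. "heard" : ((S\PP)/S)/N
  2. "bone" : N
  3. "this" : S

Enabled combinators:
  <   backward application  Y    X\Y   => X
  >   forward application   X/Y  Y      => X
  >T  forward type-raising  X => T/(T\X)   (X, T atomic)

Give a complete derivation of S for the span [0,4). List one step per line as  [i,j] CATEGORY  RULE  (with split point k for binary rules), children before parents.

[0,1] PP  lex  "on"
[1,2] ((S\PP)/S)/N  lex  "heard"
[2,3] N  lex  "bone"
[1,3] (S\PP)/S  >  k=2
[3,4] S  lex  "this"
[1,4] S\PP  >  k=3
[0,4] S  <  k=1

[0,4] S   <
  [0,1] "on" : PP
  [1,4] S\PP   >
    [1,3] (S\PP)/S   >
      [1,2] "heard" : ((S\PP)/S)/N
      [2,3] "bone" : N
    [3,4] "this" : S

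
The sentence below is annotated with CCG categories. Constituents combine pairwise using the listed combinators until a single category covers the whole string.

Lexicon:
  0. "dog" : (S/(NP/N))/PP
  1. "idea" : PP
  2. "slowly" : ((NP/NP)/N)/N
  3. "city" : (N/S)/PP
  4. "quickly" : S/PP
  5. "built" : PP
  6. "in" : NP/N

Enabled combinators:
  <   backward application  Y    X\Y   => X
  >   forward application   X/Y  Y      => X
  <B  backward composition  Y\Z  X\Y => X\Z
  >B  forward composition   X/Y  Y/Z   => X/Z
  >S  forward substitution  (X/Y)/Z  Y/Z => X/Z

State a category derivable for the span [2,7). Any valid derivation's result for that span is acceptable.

NP/N

[0,7] S   >
  [0,2] S/(NP/N)   >
    [0,1] "dog" : (S/(NP/N))/PP
    [1,2] "idea" : PP
  [2,7] NP/N   >S
    [2,6] (NP/NP)/N   >
      [2,3] "slowly" : ((NP/NP)/N)/N
      [3,6] N   >
        [3,5] N/PP   >S
          [3,4] "city" : (N/S)/PP
          [4,5] "quickly" : S/PP
        [5,6] "built" : PP
    [6,7] "in" : NP/N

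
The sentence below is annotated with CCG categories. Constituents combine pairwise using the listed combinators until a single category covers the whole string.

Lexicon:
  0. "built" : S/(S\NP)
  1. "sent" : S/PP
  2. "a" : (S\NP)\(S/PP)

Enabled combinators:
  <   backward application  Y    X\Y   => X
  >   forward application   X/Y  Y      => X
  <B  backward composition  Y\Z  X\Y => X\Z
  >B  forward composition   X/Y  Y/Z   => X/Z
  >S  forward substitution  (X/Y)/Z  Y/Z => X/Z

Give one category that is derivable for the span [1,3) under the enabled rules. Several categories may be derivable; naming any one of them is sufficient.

S\NP

[0,3] S   >
  [0,1] "built" : S/(S\NP)
  [1,3] S\NP   <
    [1,2] "sent" : S/PP
    [2,3] "a" : (S\NP)\(S/PP)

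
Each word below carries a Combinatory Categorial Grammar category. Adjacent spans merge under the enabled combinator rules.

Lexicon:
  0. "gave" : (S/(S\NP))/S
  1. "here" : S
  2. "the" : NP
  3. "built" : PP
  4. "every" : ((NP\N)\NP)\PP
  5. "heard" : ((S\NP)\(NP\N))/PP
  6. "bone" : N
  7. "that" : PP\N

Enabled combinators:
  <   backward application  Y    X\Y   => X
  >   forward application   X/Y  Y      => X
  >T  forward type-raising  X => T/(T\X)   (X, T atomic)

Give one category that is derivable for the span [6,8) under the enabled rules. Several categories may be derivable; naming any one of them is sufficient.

[0,8] S   >
  [0,2] S/(S\NP)   >
    [0,1] "gave" : (S/(S\NP))/S
    [1,2] "here" : S
  [2,8] S\NP   <
    [2,5] NP\N   <
      [2,3] "the" : NP
      [3,5] (NP\N)\NP   <
        [3,4] "built" : PP
        [4,5] "every" : ((NP\N)\NP)\PP
    [5,8] (S\NP)\(NP\N)   >
      [5,6] "heard" : ((S\NP)\(NP\N))/PP
      [6,8] PP   >
        [6,7] PP/(PP\N)   >T
          [6,7] "bone" : N
        [7,8] "that" : PP\N

PP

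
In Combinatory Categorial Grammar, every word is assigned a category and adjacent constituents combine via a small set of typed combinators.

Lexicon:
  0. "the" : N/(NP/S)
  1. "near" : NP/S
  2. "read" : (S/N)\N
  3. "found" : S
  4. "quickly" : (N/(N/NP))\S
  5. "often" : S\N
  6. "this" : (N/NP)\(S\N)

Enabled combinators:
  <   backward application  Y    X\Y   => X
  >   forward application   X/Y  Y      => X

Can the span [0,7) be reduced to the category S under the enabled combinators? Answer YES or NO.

[0,7] S   >
  [0,3] S/N   <
    [0,2] N   >
      [0,1] "the" : N/(NP/S)
      [1,2] "near" : NP/S
    [2,3] "read" : (S/N)\N
  [3,7] N   >
    [3,5] N/(N/NP)   <
      [3,4] "found" : S
      [4,5] "quickly" : (N/(N/NP))\S
    [5,7] N/NP   <
      [5,6] "often" : S\N
      [6,7] "this" : (N/NP)\(S\N)

YES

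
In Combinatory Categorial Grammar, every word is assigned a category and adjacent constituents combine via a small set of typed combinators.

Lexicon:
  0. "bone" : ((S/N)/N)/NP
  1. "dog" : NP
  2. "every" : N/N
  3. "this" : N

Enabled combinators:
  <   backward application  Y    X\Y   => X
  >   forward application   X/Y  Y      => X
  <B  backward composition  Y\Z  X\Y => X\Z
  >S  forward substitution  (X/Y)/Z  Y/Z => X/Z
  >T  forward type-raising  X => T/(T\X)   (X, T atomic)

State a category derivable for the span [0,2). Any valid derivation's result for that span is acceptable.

[0,4] S   >
  [0,3] S/N   >S
    [0,2] (S/N)/N   >
      [0,1] "bone" : ((S/N)/N)/NP
      [1,2] "dog" : NP
    [2,3] "every" : N/N
  [3,4] "this" : N

(S/N)/N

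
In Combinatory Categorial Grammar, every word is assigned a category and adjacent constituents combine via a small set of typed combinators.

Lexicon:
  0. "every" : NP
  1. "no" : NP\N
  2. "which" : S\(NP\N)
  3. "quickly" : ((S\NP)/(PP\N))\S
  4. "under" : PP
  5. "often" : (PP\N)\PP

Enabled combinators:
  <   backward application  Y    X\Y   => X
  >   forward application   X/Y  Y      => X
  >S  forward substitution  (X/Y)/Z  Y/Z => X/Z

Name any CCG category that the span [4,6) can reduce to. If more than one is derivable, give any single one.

[0,6] S   <
  [0,1] "every" : NP
  [1,6] S\NP   >
    [1,4] (S\NP)/(PP\N)   <
      [1,3] S   <
        [1,2] "no" : NP\N
        [2,3] "which" : S\(NP\N)
      [3,4] "quickly" : ((S\NP)/(PP\N))\S
    [4,6] PP\N   <
      [4,5] "under" : PP
      [5,6] "often" : (PP\N)\PP

PP\N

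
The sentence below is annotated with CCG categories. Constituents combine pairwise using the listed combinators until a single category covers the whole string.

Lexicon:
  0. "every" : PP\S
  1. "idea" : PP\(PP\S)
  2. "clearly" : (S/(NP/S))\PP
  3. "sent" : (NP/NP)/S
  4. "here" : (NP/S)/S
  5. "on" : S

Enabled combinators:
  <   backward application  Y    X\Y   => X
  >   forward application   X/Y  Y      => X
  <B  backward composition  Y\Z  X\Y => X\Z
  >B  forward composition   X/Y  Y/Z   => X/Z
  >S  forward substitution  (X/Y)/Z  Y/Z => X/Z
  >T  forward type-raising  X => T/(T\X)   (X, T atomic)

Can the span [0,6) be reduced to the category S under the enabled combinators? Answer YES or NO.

[0,6] S   >
  [0,3] S/(NP/S)   <
    [0,2] PP   <
      [0,1] "every" : PP\S
      [1,2] "idea" : PP\(PP\S)
    [2,3] "clearly" : (S/(NP/S))\PP
  [3,6] NP/S   >S
    [3,4] "sent" : (NP/NP)/S
    [4,6] NP/S   >
      [4,5] "here" : (NP/S)/S
      [5,6] "on" : S

YES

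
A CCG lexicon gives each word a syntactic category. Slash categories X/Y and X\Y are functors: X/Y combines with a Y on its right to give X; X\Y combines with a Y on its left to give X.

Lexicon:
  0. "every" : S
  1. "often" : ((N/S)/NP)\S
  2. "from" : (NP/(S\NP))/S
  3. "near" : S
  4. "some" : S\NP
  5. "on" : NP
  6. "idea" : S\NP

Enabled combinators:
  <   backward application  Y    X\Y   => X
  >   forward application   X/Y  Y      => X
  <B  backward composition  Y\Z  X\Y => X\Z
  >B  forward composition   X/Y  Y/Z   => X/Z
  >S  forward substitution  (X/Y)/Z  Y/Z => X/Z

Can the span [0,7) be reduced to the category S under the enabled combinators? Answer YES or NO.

S ((N/S)/NP)\S (NP/(S\NP))/S S S\NP NP S\NP
CKY chart[0,7] = {N}; S ∉ chart

NO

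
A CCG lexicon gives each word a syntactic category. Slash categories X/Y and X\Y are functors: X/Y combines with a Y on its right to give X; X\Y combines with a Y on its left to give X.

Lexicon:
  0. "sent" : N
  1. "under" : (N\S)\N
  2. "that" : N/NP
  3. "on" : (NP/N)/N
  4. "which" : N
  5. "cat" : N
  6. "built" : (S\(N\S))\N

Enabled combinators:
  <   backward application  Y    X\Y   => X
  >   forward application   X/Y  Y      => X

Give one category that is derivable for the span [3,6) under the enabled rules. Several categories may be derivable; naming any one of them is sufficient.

NP

[0,7] S   <
  [0,2] N\S   <
    [0,1] "sent" : N
    [1,2] "under" : (N\S)\N
  [2,7] S\(N\S)   <
    [2,6] N   >
      [2,3] "that" : N/NP
      [3,6] NP   >
        [3,5] NP/N   >
          [3,4] "on" : (NP/N)/N
          [4,5] "which" : N
        [5,6] "cat" : N
    [6,7] "built" : (S\(N\S))\N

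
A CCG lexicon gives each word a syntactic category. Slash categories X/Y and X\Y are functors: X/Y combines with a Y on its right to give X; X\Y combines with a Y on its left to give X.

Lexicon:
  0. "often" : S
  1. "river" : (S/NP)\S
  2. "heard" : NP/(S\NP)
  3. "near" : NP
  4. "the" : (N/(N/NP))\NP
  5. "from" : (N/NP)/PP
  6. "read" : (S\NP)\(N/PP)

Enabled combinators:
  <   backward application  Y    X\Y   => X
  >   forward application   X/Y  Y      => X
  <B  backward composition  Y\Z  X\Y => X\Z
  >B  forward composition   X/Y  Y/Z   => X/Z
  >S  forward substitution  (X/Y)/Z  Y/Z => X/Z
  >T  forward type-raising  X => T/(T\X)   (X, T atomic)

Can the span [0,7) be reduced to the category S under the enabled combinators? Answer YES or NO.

[0,7] S   >
  [0,2] S/NP   <
    [0,1] "often" : S
    [1,2] "river" : (S/NP)\S
  [2,7] NP   >
    [2,3] "heard" : NP/(S\NP)
    [3,7] S\NP   <
      [3,6] N/PP   >B
        [3,5] N/(N/NP)   <
          [3,4] "near" : NP
          [4,5] "the" : (N/(N/NP))\NP
        [5,6] "from" : (N/NP)/PP
      [6,7] "read" : (S\NP)\(N/PP)

YES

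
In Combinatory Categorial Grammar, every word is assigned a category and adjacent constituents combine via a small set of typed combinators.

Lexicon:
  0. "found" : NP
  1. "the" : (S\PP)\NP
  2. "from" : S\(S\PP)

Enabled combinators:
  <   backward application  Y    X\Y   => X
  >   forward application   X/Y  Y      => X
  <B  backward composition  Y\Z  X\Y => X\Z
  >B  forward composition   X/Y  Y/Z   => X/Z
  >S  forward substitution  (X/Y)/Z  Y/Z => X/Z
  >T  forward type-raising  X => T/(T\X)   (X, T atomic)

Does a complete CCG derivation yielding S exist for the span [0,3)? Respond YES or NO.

YES

[0,3] S   <
  [0,2] S\PP   <
    [0,1] "found" : NP
    [1,2] "the" : (S\PP)\NP
  [2,3] "from" : S\(S\PP)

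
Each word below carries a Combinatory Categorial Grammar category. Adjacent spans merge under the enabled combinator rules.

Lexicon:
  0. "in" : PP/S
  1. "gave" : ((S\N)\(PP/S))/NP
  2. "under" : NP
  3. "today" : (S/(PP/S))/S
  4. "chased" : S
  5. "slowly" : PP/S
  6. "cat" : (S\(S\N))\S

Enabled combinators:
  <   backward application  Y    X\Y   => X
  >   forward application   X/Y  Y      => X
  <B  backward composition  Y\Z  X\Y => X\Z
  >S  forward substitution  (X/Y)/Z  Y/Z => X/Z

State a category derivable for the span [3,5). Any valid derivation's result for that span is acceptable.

[0,7] S   <
  [0,3] S\N   <
    [0,1] "in" : PP/S
    [1,3] (S\N)\(PP/S)   >
      [1,2] "gave" : ((S\N)\(PP/S))/NP
      [2,3] "under" : NP
  [3,7] S\(S\N)   <
    [3,6] S   >
      [3,5] S/(PP/S)   >
        [3,4] "today" : (S/(PP/S))/S
        [4,5] "chased" : S
      [5,6] "slowly" : PP/S
    [6,7] "cat" : (S\(S\N))\S

S/(PP/S)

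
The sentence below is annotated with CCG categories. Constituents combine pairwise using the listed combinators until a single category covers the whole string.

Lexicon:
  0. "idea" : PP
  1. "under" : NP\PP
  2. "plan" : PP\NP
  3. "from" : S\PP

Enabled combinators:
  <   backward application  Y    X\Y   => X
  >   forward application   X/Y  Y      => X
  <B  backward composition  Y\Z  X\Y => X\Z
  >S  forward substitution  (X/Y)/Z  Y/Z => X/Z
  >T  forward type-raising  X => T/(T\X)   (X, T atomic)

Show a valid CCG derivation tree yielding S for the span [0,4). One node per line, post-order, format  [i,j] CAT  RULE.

[0,4] S   >
  [0,1] S/(S\PP)   >T
    [0,1] "idea" : PP
  [1,4] S\PP   <B
    [1,2] "under" : NP\PP
    [2,4] S\NP   <B
      [2,3] "plan" : PP\NP
      [3,4] "from" : S\PP

[0,1] PP  lex  "idea"
[0,1] S/(S\PP)  >T
[1,2] NP\PP  lex  "under"
[2,3] PP\NP  lex  "plan"
[3,4] S\PP  lex  "from"
[2,4] S\NP  <B  k=3
[1,4] S\PP  <B  k=2
[0,4] S  >  k=1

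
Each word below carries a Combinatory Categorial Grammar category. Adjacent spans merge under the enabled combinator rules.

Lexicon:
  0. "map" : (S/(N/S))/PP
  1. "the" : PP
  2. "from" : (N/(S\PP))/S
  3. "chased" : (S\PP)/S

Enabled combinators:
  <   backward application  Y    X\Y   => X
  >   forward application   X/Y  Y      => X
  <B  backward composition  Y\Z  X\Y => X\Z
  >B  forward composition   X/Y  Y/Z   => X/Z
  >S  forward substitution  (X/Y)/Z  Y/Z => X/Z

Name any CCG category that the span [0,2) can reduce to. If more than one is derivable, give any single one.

[0,4] S   >
  [0,2] S/(N/S)   >
    [0,1] "map" : (S/(N/S))/PP
    [1,2] "the" : PP
  [2,4] N/S   >S
    [2,3] "from" : (N/(S\PP))/S
    [3,4] "chased" : (S\PP)/S

S/(N/S)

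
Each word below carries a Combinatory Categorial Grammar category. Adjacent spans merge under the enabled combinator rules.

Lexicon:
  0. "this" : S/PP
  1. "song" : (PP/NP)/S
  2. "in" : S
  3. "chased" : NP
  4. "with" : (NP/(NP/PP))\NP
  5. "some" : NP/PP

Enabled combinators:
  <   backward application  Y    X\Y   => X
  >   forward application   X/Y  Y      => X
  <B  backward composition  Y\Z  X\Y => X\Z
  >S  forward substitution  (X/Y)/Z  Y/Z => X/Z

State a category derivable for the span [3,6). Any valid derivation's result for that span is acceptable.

NP

[0,6] S   >
  [0,1] "this" : S/PP
  [1,6] PP   >
    [1,3] PP/NP   >
      [1,2] "song" : (PP/NP)/S
      [2,3] "in" : S
    [3,6] NP   >
      [3,5] NP/(NP/PP)   <
        [3,4] "chased" : NP
        [4,5] "with" : (NP/(NP/PP))\NP
      [5,6] "some" : NP/PP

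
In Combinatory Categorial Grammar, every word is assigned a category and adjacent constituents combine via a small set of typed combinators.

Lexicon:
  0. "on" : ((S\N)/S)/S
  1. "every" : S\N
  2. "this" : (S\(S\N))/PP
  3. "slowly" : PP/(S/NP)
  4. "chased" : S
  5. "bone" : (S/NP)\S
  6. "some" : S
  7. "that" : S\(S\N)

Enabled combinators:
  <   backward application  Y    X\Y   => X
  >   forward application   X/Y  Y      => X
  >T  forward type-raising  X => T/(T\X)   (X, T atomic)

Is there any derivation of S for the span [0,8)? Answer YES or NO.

[0,8] S   <
  [0,7] S\N   >
    [0,6] (S\N)/S   >
      [0,1] "on" : ((S\N)/S)/S
      [1,6] S   <
        [1,2] "every" : S\N
        [2,6] S\(S\N)   >
          [2,3] "this" : (S\(S\N))/PP
          [3,6] PP   >
            [3,4] "slowly" : PP/(S/NP)
            [4,6] S/NP   <
              [4,5] "chased" : S
              [5,6] "bone" : (S/NP)\S
    [6,7] "some" : S
  [7,8] "that" : S\(S\N)

YES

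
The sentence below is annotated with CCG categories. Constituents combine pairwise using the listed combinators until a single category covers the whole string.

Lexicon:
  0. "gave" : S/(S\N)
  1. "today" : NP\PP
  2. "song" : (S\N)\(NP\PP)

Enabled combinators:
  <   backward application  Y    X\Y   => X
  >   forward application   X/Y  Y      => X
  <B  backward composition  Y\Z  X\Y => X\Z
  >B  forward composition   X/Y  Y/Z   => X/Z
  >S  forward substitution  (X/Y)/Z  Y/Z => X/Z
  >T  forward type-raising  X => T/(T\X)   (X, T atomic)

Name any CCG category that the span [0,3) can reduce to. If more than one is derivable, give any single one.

S

[0,3] S   >
  [0,1] "gave" : S/(S\N)
  [1,3] S\N   <
    [1,2] "today" : NP\PP
    [2,3] "song" : (S\N)\(NP\PP)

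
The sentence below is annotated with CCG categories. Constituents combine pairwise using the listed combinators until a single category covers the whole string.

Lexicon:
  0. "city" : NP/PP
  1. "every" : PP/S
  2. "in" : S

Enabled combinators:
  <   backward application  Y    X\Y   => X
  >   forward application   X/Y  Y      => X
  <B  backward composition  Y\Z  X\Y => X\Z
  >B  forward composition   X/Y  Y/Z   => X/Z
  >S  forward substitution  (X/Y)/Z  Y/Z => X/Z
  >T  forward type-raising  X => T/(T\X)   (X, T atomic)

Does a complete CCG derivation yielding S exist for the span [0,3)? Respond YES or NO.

NP/PP PP/S S
CKY chart[0,3] = {N/(N\NP), NP, NP/(NP\NP), NP/(PP\PP), NP/(S\S), PP/(PP\NP), S/(S\NP)}; S ∉ chart

NO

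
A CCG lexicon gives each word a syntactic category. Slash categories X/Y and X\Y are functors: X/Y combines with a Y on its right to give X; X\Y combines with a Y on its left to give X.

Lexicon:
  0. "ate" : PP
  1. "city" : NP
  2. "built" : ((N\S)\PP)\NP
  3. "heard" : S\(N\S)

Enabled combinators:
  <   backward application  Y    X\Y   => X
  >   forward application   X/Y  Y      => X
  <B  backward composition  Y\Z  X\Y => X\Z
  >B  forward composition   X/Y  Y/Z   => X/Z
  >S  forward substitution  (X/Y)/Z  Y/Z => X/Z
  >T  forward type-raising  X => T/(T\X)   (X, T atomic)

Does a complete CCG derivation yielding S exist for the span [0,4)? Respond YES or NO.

[0,4] S   <
  [0,3] N\S   <
    [0,1] "ate" : PP
    [1,3] (N\S)\PP   <
      [1,2] "city" : NP
      [2,3] "built" : ((N\S)\PP)\NP
  [3,4] "heard" : S\(N\S)

YES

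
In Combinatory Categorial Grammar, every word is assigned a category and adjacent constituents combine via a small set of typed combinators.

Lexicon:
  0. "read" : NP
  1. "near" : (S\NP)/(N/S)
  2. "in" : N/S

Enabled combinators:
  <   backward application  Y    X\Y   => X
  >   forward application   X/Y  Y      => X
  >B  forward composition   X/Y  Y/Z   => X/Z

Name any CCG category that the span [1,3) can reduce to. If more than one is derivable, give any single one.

[0,3] S   <
  [0,1] "read" : NP
  [1,3] S\NP   >
    [1,2] "near" : (S\NP)/(N/S)
    [2,3] "in" : N/S

S\NP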